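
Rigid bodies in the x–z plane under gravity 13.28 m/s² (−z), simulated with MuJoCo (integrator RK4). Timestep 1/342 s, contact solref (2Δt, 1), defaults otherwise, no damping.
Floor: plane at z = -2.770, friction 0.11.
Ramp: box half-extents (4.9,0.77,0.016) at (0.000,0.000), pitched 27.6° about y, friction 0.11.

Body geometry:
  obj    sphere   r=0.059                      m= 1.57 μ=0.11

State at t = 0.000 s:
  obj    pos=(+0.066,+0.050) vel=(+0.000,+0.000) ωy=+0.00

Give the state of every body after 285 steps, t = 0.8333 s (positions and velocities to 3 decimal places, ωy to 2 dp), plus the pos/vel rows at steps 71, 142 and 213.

State at t = 0.8333 s:
  obj    pos=(+1.561,-0.731) vel=(+3.580,-1.894) ωy=+45.61

Key-timestep trajectory:
   step    t(s)  obj.x    obj.z    obj.vx   obj.vz 
     71  0.2076   +0.159  +0.002  +0.893  -0.469
    142  0.4152   +0.437  -0.144  +1.795  -0.914
    213  0.6228   +0.901  -0.386  +2.682  -1.399


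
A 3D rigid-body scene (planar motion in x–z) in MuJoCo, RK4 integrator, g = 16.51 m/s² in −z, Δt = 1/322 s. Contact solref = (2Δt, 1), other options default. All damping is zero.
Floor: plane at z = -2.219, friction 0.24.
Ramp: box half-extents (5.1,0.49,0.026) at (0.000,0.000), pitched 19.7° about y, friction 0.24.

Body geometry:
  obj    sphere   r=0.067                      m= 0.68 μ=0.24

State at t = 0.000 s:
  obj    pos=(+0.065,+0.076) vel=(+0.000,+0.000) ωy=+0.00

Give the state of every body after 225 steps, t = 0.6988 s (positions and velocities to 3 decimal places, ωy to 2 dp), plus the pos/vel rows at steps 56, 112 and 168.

State at t = 0.6988 s:
  obj    pos=(+0.979,-0.252) vel=(+2.615,-0.936) ωy=+41.45

Key-timestep trajectory:
   step    t(s)  obj.x    obj.z    obj.vx   obj.vz 
     56  0.1739   +0.122  +0.055  +0.651  -0.233
    112  0.3478   +0.291  -0.006  +1.302  -0.466
    168  0.5217   +0.574  -0.107  +1.953  -0.699


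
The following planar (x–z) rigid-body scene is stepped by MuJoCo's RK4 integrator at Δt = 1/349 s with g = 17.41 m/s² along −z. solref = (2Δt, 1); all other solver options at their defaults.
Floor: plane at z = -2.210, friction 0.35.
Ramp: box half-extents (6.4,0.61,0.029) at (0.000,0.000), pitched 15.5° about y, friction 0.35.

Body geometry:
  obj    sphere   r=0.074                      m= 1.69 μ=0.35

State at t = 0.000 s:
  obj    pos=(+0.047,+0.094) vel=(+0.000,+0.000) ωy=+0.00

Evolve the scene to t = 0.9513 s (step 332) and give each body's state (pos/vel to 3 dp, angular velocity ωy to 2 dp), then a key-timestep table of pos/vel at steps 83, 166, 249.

State at t = 0.9513 s:
  obj    pos=(+1.496,-0.308) vel=(+3.046,-0.845) ωy=+42.72

Key-timestep trajectory:
   step    t(s)  obj.x    obj.z    obj.vx   obj.vz 
     83  0.2378   +0.138  +0.069  +0.762  -0.211
    166  0.4756   +0.409  -0.007  +1.523  -0.422
    249  0.7135   +0.862  -0.132  +2.285  -0.634


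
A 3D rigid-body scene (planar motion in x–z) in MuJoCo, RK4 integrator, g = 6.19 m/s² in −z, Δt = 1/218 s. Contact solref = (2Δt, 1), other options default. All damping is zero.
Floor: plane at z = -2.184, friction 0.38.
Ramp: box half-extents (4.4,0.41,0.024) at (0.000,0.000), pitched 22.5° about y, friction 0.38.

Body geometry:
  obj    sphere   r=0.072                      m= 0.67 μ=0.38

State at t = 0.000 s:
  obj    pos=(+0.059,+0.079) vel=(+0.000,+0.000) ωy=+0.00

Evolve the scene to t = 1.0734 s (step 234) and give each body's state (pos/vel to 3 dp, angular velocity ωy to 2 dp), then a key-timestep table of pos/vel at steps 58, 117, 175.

State at t = 1.0734 s:
  obj    pos=(+0.960,-0.294) vel=(+1.678,-0.695) ωy=+25.22

Key-timestep trajectory:
   step    t(s)  obj.x    obj.z    obj.vx   obj.vz 
     58  0.2661   +0.115  +0.056  +0.416  -0.172
    117  0.5367   +0.284  -0.014  +0.839  -0.348
    175  0.8028   +0.563  -0.129  +1.255  -0.520


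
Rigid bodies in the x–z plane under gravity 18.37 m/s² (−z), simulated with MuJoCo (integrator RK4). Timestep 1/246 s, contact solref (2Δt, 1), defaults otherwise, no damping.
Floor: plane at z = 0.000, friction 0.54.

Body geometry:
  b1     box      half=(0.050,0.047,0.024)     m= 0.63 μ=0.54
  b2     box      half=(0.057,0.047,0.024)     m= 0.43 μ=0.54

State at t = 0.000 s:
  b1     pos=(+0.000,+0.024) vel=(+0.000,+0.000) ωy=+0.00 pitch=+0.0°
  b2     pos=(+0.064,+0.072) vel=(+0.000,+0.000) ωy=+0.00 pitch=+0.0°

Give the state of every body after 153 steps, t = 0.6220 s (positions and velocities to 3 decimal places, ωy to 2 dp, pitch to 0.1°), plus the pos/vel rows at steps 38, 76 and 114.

State at t = 0.6220 s:
  b1     pos=(+0.000,+0.024) vel=(+0.000,+0.000) ωy=+0.00 pitch=+0.0°
  b2     pos=(+0.076,+0.056) vel=(+0.000,+0.000) ωy=-0.01 pitch=+42.8°

Key-timestep trajectory:
   step    t(s)  b1.x    b1.z    b1.vx   b1.vz   b2.x    b2.z    b2.vx   b2.vz 
     38  0.1545   +0.000  +0.024  +0.000  +0.000   +0.082  +0.059  -0.009  +0.003
     76  0.3089   +0.000  +0.024  +0.000  +0.000   +0.076  +0.056  +0.000  +0.000
    114  0.4634   +0.000  +0.024  +0.000  +0.000   +0.076  +0.056  +0.000  +0.000


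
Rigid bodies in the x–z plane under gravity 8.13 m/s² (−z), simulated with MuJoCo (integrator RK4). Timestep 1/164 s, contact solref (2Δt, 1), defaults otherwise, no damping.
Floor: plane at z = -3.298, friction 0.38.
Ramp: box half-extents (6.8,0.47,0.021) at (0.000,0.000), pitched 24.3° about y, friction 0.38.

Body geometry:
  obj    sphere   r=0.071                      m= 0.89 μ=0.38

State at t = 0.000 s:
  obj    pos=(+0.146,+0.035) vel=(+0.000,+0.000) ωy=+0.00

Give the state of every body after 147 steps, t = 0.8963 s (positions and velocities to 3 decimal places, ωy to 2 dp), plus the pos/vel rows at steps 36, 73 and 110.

State at t = 0.8963 s:
  obj    pos=(+1.021,-0.360) vel=(+1.952,-0.882) ωy=+30.16

Key-timestep trajectory:
   step    t(s)  obj.x    obj.z    obj.vx   obj.vz 
     36  0.2195   +0.199  +0.011  +0.478  -0.216
     73  0.4451   +0.362  -0.062  +0.970  -0.438
    110  0.6707   +0.636  -0.186  +1.461  -0.660


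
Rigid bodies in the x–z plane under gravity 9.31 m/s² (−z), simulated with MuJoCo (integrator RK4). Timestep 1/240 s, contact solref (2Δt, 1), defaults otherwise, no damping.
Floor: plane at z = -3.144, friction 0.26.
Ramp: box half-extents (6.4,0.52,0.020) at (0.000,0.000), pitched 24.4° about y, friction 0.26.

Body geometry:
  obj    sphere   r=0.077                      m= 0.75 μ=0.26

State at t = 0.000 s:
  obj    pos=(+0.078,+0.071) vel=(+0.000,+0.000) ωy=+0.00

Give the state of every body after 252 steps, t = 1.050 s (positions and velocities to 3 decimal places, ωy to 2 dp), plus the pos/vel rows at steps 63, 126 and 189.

State at t = 1.050 s:
  obj    pos=(+1.457,-0.555) vel=(+2.627,-1.192) ωy=+37.46

Key-timestep trajectory:
   step    t(s)  obj.x    obj.z    obj.vx   obj.vz 
     63  0.2625   +0.164  +0.032  +0.657  -0.298
    126  0.5250   +0.423  -0.085  +1.314  -0.596
    189  0.7875   +0.854  -0.281  +1.970  -0.894


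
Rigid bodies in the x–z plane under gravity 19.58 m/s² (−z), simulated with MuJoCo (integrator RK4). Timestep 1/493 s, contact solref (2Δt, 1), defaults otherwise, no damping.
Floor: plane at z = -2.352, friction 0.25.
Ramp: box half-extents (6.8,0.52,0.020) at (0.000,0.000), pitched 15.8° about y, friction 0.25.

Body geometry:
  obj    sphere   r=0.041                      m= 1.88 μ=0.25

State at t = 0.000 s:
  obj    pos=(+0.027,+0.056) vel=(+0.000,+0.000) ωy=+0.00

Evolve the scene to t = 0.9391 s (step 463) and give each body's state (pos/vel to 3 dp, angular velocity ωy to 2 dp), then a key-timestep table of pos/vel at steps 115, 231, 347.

State at t = 0.9391 s:
  obj    pos=(+1.643,-0.402) vel=(+3.441,-0.974) ωy=+87.22

Key-timestep trajectory:
   step    t(s)  obj.x    obj.z    obj.vx   obj.vz 
    115  0.2333   +0.127  +0.028  +0.855  -0.242
    231  0.4686   +0.429  -0.058  +1.717  -0.486
    347  0.7039   +0.935  -0.201  +2.579  -0.730


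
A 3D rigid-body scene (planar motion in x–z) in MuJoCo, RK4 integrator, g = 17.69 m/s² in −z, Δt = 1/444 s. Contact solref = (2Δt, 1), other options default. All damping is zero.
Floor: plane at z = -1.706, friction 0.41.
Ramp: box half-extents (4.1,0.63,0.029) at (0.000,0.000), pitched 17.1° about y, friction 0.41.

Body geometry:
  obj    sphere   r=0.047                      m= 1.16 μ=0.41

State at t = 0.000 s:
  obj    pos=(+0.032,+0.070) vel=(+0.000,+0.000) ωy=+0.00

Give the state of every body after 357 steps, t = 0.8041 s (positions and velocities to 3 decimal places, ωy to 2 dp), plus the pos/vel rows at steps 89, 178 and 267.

State at t = 0.8041 s:
  obj    pos=(+1.180,-0.283) vel=(+2.855,-0.878) ωy=+63.56

Key-timestep trajectory:
   step    t(s)  obj.x    obj.z    obj.vx   obj.vz 
     89  0.2005   +0.103  +0.048  +0.712  -0.219
    178  0.4009   +0.317  -0.018  +1.424  -0.438
    267  0.6014   +0.674  -0.128  +2.136  -0.657


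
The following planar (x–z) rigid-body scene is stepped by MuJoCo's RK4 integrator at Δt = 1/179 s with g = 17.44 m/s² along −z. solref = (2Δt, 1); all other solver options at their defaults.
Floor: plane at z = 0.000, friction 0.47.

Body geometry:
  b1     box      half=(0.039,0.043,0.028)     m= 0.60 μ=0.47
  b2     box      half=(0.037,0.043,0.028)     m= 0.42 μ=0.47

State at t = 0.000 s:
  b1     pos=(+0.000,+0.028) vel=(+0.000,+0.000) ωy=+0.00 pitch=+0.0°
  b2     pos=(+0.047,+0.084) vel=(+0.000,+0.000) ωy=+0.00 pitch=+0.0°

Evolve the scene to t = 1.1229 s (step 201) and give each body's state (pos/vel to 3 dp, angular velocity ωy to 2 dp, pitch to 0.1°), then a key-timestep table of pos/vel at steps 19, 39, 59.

State at t = 1.1229 s:
  b1     pos=(+0.000,+0.028) vel=(+0.000,+0.000) ωy=+0.00 pitch=+0.0°
  b2     pos=(+0.082,+0.037) vel=(+0.000,+0.000) ωy=+0.00 pitch=+90.0°

Key-timestep trajectory:
   step    t(s)  b1.x    b1.z    b1.vx   b1.vz   b2.x    b2.z    b2.vx   b2.vz 
     19  0.1061   +0.000  +0.028  +0.000  +0.000   +0.063  +0.073  +0.290  -0.373
     39  0.2179   +0.000  +0.028  +0.000  +0.000   +0.094  +0.043  +0.078  +0.051
     59  0.3296   +0.000  +0.028  +0.000  +0.000   +0.080  +0.037  -0.040  +0.071


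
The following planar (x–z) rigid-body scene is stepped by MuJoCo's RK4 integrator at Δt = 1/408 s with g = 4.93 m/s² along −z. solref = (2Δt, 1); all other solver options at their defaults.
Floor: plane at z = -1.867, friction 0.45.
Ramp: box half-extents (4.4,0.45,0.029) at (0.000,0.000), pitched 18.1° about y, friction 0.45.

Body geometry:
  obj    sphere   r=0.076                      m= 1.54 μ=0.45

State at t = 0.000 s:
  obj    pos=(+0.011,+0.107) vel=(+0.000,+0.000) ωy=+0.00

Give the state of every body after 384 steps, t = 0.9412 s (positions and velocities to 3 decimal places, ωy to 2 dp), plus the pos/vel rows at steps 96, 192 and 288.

State at t = 0.9412 s:
  obj    pos=(+0.472,-0.044) vel=(+0.979,-0.320) ωy=+13.55

Key-timestep trajectory:
   step    t(s)  obj.x    obj.z    obj.vx   obj.vz 
     96  0.2353   +0.040  +0.097  +0.245  -0.080
    192  0.4706   +0.126  +0.069  +0.489  -0.160
    288  0.7059   +0.270  +0.022  +0.734  -0.240


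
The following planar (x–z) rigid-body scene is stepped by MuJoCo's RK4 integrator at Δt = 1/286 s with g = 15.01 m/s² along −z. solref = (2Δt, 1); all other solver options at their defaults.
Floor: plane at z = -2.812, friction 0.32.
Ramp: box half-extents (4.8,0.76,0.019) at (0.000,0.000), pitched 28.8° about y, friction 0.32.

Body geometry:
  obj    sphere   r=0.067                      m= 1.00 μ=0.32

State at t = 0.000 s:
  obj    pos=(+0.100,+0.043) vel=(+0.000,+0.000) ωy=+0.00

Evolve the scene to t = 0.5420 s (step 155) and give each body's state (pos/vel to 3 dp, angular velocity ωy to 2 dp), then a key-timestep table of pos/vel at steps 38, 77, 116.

State at t = 0.5420 s:
  obj    pos=(+0.765,-0.322) vel=(+2.453,-1.349) ωy=+41.77

Key-timestep trajectory:
   step    t(s)  obj.x    obj.z    obj.vx   obj.vz 
     38  0.1329   +0.140  +0.021  +0.602  -0.331
     77  0.2692   +0.264  -0.047  +1.219  -0.670
    116  0.4056   +0.472  -0.162  +1.836  -1.009


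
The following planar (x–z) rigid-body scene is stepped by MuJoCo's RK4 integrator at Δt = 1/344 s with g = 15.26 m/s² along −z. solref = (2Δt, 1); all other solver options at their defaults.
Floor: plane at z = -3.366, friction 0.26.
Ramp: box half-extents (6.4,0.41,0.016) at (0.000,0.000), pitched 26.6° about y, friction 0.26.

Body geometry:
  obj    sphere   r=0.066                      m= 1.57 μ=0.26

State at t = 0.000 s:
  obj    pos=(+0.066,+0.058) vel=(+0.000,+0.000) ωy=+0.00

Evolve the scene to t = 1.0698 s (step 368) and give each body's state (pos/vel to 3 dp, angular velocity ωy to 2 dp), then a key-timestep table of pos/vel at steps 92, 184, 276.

State at t = 1.0698 s:
  obj    pos=(+2.563,-1.192) vel=(+4.669,-2.338) ωy=+79.10

Key-timestep trajectory:
   step    t(s)  obj.x    obj.z    obj.vx   obj.vz 
     92  0.2674   +0.222  -0.020  +1.167  -0.585
    184  0.5349   +0.691  -0.254  +2.334  -1.169
    276  0.8023   +1.471  -0.645  +3.501  -1.753


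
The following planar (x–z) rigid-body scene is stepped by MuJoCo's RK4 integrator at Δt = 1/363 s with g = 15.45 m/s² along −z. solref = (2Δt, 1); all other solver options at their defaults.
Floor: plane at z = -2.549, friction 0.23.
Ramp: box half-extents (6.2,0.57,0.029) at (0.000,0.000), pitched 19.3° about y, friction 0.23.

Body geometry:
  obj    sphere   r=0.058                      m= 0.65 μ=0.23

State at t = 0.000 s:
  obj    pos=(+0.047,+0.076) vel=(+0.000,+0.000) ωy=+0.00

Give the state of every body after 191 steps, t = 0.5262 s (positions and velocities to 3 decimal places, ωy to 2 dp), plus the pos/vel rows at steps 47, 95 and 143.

State at t = 0.5262 s:
  obj    pos=(+0.524,-0.091) vel=(+1.811,-0.634) ωy=+33.08

Key-timestep trajectory:
   step    t(s)  obj.x    obj.z    obj.vx   obj.vz 
     47  0.1295   +0.076  +0.066  +0.446  -0.156
     95  0.2617   +0.165  +0.034  +0.901  -0.316
    143  0.3939   +0.314  -0.018  +1.356  -0.475


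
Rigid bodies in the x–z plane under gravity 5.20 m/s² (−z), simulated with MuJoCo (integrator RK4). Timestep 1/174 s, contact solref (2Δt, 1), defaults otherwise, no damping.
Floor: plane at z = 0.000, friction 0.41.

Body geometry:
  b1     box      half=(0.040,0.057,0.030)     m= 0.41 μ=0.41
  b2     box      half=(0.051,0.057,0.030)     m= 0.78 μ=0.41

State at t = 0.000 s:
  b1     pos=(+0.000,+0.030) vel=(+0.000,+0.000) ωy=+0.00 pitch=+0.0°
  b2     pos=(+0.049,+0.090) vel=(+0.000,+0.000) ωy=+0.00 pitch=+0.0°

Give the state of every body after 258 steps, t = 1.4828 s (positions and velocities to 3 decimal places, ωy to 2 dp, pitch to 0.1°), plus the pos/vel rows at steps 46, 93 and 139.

State at t = 1.4828 s:
  b1     pos=(+0.000,+0.030) vel=(+0.000,+0.000) ωy=+0.00 pitch=+0.0°
  b2     pos=(+0.100,+0.051) vel=(+0.000,+0.000) ωy=+0.00 pitch=+90.0°

Key-timestep trajectory:
   step    t(s)  b1.x    b1.z    b1.vx   b1.vz   b2.x    b2.z    b2.vx   b2.vz 
     46  0.2644   +0.000  +0.030  +0.000  +0.000   +0.073  +0.063  +0.161  -0.426
     93  0.5345   +0.000  +0.030  +0.000  +0.000   +0.116  +0.057  +0.005  +0.002
    139  0.7989   +0.000  +0.030  +0.000  +0.000   +0.096  +0.053  +0.012  -0.005


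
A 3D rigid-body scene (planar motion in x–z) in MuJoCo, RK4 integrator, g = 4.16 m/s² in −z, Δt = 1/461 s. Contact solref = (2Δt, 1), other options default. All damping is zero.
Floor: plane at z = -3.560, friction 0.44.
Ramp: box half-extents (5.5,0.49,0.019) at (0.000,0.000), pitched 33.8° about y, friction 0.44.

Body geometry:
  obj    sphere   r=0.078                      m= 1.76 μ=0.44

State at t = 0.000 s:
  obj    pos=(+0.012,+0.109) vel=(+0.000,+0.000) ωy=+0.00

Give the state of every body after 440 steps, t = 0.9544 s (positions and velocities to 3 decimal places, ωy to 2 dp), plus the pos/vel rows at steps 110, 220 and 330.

State at t = 0.9544 s:
  obj    pos=(+0.638,-0.310) vel=(+1.311,-0.878) ωy=+20.23

Key-timestep trajectory:
   step    t(s)  obj.x    obj.z    obj.vx   obj.vz 
    110  0.2386   +0.051  +0.083  +0.328  -0.219
    220  0.4772   +0.168  +0.004  +0.656  -0.439
    330  0.7158   +0.364  -0.127  +0.983  -0.658


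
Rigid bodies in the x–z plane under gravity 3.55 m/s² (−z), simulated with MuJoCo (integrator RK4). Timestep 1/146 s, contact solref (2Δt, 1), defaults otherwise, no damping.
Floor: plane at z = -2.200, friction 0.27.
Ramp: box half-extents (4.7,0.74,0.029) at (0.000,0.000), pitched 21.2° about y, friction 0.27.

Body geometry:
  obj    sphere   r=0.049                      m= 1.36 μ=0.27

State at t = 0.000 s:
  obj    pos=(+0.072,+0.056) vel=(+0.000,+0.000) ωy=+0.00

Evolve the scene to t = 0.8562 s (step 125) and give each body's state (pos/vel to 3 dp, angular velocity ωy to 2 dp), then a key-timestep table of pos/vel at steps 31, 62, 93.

State at t = 0.8562 s:
  obj    pos=(+0.385,-0.066) vel=(+0.732,-0.284) ωy=+16.02

Key-timestep trajectory:
   step    t(s)  obj.x    obj.z    obj.vx   obj.vz 
     31  0.2123   +0.091  +0.048  +0.182  -0.070
     62  0.4247   +0.149  +0.026  +0.363  -0.141
     93  0.6370   +0.245  -0.012  +0.545  -0.211


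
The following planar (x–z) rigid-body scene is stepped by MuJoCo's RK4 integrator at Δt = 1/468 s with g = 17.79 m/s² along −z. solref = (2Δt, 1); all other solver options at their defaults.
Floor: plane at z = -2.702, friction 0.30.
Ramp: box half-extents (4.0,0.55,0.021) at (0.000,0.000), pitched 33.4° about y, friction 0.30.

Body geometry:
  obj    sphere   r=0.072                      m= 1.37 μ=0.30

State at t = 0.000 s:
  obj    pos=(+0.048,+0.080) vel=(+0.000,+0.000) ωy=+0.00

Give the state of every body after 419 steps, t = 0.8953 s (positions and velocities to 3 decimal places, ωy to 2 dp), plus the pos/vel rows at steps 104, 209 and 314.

State at t = 0.8953 s:
  obj    pos=(+2.389,-1.464) vel=(+5.229,-3.448) ωy=+86.97

Key-timestep trajectory:
   step    t(s)  obj.x    obj.z    obj.vx   obj.vz 
    104  0.2222   +0.192  -0.015  +1.298  -0.856
    209  0.4466   +0.630  -0.304  +2.608  -1.720
    314  0.6709   +1.362  -0.787  +3.918  -2.584


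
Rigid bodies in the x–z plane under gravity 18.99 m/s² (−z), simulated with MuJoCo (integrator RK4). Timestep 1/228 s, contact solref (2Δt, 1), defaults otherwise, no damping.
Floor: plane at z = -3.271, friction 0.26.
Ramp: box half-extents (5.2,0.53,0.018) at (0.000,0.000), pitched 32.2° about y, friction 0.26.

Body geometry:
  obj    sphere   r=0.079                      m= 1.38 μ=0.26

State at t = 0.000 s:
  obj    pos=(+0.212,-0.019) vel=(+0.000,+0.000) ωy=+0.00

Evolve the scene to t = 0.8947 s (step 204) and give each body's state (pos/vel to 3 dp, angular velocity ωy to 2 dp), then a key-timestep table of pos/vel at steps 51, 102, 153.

State at t = 0.8947 s:
  obj    pos=(+2.661,-1.561) vel=(+5.473,-3.447) ωy=+81.84

Key-timestep trajectory:
   step    t(s)  obj.x    obj.z    obj.vx   obj.vz 
     51  0.2237   +0.365  -0.115  +1.369  -0.862
    102  0.4474   +0.824  -0.404  +2.737  -1.723
    153  0.6711   +1.590  -0.886  +4.105  -2.585


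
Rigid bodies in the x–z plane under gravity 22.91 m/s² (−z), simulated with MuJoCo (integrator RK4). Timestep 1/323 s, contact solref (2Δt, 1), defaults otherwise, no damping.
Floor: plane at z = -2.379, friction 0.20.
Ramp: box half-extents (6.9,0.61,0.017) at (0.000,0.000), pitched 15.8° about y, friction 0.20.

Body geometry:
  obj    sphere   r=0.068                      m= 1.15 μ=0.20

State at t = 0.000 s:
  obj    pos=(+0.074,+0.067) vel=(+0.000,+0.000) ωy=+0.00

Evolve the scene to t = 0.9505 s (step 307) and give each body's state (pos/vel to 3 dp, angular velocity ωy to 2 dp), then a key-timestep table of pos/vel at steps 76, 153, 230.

State at t = 0.9505 s:
  obj    pos=(+2.011,-0.481) vel=(+4.075,-1.153) ωy=+62.27

Key-timestep trajectory:
   step    t(s)  obj.x    obj.z    obj.vx   obj.vz 
     76  0.2353   +0.193  +0.034  +1.009  -0.285
    153  0.4737   +0.555  -0.069  +2.031  -0.575
    230  0.7121   +1.161  -0.240  +3.053  -0.864


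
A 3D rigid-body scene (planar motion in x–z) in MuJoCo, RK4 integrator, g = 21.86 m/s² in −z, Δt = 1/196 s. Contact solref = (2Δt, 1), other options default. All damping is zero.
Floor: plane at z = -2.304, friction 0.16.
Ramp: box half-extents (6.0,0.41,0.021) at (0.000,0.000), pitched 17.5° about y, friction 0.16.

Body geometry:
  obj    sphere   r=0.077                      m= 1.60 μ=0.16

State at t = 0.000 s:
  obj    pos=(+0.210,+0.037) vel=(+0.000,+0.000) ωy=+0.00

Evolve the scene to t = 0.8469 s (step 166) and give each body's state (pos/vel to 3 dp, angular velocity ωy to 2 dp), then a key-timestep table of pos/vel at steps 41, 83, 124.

State at t = 0.8469 s:
  obj    pos=(+1.816,-0.470) vel=(+3.793,-1.196) ωy=+51.63

Key-timestep trajectory:
   step    t(s)  obj.x    obj.z    obj.vx   obj.vz 
     41  0.2092   +0.308  +0.006  +0.937  -0.295
     83  0.4235   +0.612  -0.090  +1.896  -0.598
    124  0.6327   +1.106  -0.246  +2.833  -0.893


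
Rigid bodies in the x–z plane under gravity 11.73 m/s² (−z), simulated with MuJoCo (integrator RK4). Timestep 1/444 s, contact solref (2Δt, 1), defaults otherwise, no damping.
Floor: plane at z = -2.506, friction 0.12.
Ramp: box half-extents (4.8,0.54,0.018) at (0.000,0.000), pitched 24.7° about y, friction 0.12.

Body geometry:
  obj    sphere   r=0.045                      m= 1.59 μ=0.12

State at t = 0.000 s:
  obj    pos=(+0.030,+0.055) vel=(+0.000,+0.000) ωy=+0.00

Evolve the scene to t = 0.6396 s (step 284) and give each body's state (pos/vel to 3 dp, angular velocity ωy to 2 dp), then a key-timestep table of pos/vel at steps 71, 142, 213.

State at t = 0.6396 s:
  obj    pos=(+0.706,-0.255) vel=(+2.110,-0.968) ωy=+45.21

Key-timestep trajectory:
   step    t(s)  obj.x    obj.z    obj.vx   obj.vz 
     71  0.1599   +0.073  +0.036  +0.529  -0.248
    142  0.3198   +0.200  -0.023  +1.057  -0.484
    213  0.4797   +0.411  -0.120  +1.583  -0.729


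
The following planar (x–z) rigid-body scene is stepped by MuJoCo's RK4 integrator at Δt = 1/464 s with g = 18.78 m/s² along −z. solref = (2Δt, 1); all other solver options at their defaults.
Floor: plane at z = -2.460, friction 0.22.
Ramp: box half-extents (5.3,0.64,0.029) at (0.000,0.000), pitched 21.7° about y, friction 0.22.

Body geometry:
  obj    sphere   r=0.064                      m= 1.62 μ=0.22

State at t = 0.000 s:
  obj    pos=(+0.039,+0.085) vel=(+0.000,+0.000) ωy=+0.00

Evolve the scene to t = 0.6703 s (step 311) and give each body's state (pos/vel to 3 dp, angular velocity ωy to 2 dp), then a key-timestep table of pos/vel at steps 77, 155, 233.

State at t = 0.6703 s:
  obj    pos=(+1.074,-0.327) vel=(+3.089,-1.229) ωy=+51.94

Key-timestep trajectory:
   step    t(s)  obj.x    obj.z    obj.vx   obj.vz 
     77  0.1659   +0.102  +0.059  +0.765  -0.304
    155  0.3341   +0.296  -0.018  +1.540  -0.613
    233  0.5022   +0.620  -0.147  +2.314  -0.921


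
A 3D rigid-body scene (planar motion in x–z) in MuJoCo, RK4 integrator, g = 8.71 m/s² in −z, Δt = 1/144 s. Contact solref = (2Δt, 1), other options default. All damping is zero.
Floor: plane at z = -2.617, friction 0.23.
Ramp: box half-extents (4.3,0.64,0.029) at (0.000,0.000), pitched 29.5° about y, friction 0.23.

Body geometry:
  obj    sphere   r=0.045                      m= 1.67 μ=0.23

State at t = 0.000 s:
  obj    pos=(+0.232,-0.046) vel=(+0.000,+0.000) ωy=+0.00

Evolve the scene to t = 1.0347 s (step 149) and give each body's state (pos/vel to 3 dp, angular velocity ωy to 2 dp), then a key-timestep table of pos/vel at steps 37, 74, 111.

State at t = 1.0347 s:
  obj    pos=(+1.660,-0.854) vel=(+2.759,-1.561) ωy=+70.42

Key-timestep trajectory:
   step    t(s)  obj.x    obj.z    obj.vx   obj.vz 
     37  0.2569   +0.320  -0.096  +0.685  -0.388
     74  0.5139   +0.584  -0.245  +1.370  -0.775
    111  0.7708   +1.024  -0.495  +2.056  -1.163


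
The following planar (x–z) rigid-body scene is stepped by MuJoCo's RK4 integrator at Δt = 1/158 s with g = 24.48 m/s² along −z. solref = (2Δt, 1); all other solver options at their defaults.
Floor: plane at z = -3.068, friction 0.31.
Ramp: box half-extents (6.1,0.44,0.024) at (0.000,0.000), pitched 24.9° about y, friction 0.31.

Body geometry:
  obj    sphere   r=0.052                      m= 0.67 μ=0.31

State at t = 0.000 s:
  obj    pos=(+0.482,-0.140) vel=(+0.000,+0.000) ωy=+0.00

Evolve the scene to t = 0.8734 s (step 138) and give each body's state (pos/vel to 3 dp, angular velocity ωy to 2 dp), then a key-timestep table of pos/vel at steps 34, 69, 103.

State at t = 0.8734 s:
  obj    pos=(+3.029,-1.322) vel=(+5.832,-2.707) ωy=+123.64

Key-timestep trajectory:
   step    t(s)  obj.x    obj.z    obj.vx   obj.vz 
     34  0.2152   +0.637  -0.212  +1.437  -0.667
     69  0.4367   +1.119  -0.436  +2.916  -1.354
    103  0.6519   +1.901  -0.799  +4.353  -2.021


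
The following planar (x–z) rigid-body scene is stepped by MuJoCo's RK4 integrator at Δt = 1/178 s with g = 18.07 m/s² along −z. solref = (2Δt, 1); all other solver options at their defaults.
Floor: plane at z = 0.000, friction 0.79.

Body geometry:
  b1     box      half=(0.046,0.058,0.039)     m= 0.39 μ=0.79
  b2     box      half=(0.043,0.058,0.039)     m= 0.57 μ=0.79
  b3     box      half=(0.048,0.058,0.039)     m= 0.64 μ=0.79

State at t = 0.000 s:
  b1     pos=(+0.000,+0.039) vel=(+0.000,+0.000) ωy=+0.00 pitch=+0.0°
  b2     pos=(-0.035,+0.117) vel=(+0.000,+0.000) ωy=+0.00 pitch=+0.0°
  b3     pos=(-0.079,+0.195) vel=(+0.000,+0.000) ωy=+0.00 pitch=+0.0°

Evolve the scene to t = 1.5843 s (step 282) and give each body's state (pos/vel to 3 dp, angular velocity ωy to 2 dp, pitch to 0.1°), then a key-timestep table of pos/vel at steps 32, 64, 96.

State at t = 1.5843 s:
  b1     pos=(+0.000,+0.039) vel=(+0.000,+0.000) ωy=+0.00 pitch=+0.0°
  b2     pos=(-0.090,+0.043) vel=(+0.000,+0.000) ωy=+0.00 pitch=-90.0°
  b3     pos=(-0.204,+0.048) vel=(+0.000,+0.000) ωy=+0.00 pitch=-90.0°

Key-timestep trajectory:
   step    t(s)  b1.x    b1.z    b1.vx   b1.vz   b2.x    b2.z    b2.vx   b2.vz   b3.x    b3.z    b3.vx   b3.vz 
     32  0.1798   +0.000  +0.039  +0.003  +0.001   -0.057  +0.117  -0.333  -0.094   -0.137  +0.158  -0.695  -0.762
     64  0.3596   +0.000  +0.039  +0.000  +0.000   -0.090  +0.043  -0.099  -0.066   -0.230  +0.060  -0.133  +0.028
     96  0.5393   +0.000  +0.039  +0.000  +0.000   -0.090  +0.043  +0.000  +0.000   -0.217  +0.056  +0.342  -0.151


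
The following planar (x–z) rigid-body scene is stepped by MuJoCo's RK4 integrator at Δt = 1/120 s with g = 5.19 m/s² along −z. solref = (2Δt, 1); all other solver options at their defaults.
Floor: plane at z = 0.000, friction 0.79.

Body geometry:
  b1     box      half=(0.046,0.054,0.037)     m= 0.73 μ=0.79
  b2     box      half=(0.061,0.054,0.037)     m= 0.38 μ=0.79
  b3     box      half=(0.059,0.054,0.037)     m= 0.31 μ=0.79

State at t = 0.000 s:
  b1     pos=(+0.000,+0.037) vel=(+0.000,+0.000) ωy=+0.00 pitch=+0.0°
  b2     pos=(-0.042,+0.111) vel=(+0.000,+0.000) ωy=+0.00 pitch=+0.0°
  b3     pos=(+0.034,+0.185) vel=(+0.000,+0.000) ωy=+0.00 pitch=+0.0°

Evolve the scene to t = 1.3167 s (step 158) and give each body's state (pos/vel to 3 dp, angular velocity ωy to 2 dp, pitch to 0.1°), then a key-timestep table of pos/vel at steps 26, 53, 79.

State at t = 1.3167 s:
  b1     pos=(+0.000,+0.037) vel=(+0.000,+0.000) ωy=+0.00 pitch=+0.0°
  b2     pos=(-0.042,+0.111) vel=(+0.000,+0.000) ωy=+0.00 pitch=-0.1°
  b3     pos=(+0.107,+0.059) vel=(+0.000,+0.000) ωy=+0.00 pitch=+90.0°

Key-timestep trajectory:
   step    t(s)  b1.x    b1.z    b1.vx   b1.vz   b2.x    b2.z    b2.vx   b2.vz   b3.x    b3.z    b3.vx   b3.vz 
     26  0.2167   +0.000  +0.037  +0.000  +0.000   -0.042  +0.111  +0.000  +0.000   +0.055  +0.166  +0.165  -0.276
     53  0.4417   +0.000  +0.037  +0.000  +0.000   -0.042  +0.111  +0.000  +0.000   +0.118  +0.062  +0.021  +0.097
     79  0.6583   +0.000  +0.037  +0.000  +0.000   -0.042  +0.111  +0.000  +0.000   +0.103  +0.061  -0.008  +0.019


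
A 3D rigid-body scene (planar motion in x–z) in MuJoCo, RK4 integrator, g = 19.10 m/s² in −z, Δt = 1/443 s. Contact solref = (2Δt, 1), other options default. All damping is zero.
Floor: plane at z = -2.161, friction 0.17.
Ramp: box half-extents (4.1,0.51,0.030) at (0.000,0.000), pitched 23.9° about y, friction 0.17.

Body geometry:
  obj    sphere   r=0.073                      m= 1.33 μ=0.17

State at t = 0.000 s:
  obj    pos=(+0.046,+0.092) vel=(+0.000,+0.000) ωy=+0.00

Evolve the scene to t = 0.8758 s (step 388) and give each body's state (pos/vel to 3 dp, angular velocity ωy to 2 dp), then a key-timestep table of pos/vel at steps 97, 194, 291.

State at t = 0.8758 s:
  obj    pos=(+1.985,-0.767) vel=(+4.426,-1.961) ωy=+66.31

Key-timestep trajectory:
   step    t(s)  obj.x    obj.z    obj.vx   obj.vz 
     97  0.2190   +0.167  +0.039  +1.107  -0.490
    194  0.4379   +0.531  -0.123  +2.213  -0.981
    291  0.6569   +1.136  -0.391  +3.320  -1.471


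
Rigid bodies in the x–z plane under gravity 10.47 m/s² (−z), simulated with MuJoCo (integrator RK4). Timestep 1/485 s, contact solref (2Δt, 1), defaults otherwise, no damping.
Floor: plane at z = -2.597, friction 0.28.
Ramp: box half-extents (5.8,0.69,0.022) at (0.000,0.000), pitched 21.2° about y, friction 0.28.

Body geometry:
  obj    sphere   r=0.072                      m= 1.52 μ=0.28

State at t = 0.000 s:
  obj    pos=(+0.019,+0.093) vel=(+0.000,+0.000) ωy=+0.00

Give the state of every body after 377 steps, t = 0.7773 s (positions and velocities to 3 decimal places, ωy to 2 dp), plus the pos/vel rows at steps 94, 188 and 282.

State at t = 0.7773 s:
  obj    pos=(+0.781,-0.202) vel=(+1.960,-0.760) ωy=+29.19

Key-timestep trajectory:
   step    t(s)  obj.x    obj.z    obj.vx   obj.vz 
     94  0.1938   +0.067  +0.075  +0.489  -0.190
    188  0.3876   +0.209  +0.020  +0.977  -0.379
    282  0.5814   +0.445  -0.072  +1.466  -0.569


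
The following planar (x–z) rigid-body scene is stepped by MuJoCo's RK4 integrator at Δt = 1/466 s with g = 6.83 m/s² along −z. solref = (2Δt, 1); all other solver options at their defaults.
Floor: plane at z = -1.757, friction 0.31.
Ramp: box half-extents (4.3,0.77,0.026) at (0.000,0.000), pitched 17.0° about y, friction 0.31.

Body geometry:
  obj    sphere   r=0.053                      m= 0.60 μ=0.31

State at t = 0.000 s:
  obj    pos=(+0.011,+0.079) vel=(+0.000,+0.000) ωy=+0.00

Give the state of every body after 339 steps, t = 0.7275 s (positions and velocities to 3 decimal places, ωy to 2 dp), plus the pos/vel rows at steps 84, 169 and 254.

State at t = 0.7275 s:
  obj    pos=(+0.372,-0.031) vel=(+0.992,-0.303) ωy=+19.58

Key-timestep trajectory:
   step    t(s)  obj.x    obj.z    obj.vx   obj.vz 
     84  0.1803   +0.033  +0.072  +0.246  -0.075
    169  0.3627   +0.101  +0.052  +0.495  -0.151
    254  0.5451   +0.214  +0.017  +0.744  -0.227


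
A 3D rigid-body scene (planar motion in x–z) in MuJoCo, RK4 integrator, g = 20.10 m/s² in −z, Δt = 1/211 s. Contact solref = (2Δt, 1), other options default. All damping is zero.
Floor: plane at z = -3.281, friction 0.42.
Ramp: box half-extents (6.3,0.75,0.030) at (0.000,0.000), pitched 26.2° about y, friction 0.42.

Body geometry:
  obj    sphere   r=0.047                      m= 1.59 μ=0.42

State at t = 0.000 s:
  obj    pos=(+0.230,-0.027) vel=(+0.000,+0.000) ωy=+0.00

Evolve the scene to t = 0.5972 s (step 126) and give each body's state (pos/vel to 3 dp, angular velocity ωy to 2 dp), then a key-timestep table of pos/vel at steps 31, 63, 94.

State at t = 0.5972 s:
  obj    pos=(+1.244,-0.526) vel=(+3.396,-1.671) ωy=+80.52

Key-timestep trajectory:
   step    t(s)  obj.x    obj.z    obj.vx   obj.vz 
     31  0.1469   +0.291  -0.058  +0.836  -0.411
     63  0.2986   +0.483  -0.152  +1.698  -0.836
     94  0.4455   +0.794  -0.305  +2.534  -1.247


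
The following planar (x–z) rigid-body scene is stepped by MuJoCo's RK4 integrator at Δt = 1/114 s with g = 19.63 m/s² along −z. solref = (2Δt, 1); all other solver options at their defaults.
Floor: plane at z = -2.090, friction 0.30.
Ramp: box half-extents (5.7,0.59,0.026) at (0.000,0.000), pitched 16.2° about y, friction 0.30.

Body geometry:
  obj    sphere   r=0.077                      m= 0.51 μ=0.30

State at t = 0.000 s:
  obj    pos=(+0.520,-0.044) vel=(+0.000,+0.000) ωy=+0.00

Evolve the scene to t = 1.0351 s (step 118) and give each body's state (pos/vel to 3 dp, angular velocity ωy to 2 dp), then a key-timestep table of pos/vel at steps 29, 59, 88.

State at t = 1.0351 s:
  obj    pos=(+2.533,-0.629) vel=(+3.888,-1.130) ωy=+52.58

Key-timestep trajectory:
   step    t(s)  obj.x    obj.z    obj.vx   obj.vz 
     29  0.2544   +0.642  -0.079  +0.956  -0.278
     59  0.5175   +1.023  -0.190  +1.944  -0.565
     88  0.7719   +1.639  -0.369  +2.900  -0.842


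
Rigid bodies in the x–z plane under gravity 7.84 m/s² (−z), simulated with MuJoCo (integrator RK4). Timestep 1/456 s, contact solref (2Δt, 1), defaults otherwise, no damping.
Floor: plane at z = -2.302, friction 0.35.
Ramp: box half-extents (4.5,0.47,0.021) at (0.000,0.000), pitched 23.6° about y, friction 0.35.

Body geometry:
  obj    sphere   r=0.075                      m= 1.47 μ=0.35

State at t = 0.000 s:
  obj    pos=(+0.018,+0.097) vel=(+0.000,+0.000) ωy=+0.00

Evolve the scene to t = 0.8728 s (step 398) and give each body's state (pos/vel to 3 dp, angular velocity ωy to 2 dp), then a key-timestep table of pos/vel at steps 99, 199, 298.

State at t = 0.8728 s:
  obj    pos=(+0.801,-0.245) vel=(+1.793,-0.783) ωy=+26.09

Key-timestep trajectory:
   step    t(s)  obj.x    obj.z    obj.vx   obj.vz 
     99  0.2171   +0.066  +0.076  +0.446  -0.195
    199  0.4364   +0.214  +0.011  +0.897  -0.392
    298  0.6535   +0.457  -0.095  +1.343  -0.587


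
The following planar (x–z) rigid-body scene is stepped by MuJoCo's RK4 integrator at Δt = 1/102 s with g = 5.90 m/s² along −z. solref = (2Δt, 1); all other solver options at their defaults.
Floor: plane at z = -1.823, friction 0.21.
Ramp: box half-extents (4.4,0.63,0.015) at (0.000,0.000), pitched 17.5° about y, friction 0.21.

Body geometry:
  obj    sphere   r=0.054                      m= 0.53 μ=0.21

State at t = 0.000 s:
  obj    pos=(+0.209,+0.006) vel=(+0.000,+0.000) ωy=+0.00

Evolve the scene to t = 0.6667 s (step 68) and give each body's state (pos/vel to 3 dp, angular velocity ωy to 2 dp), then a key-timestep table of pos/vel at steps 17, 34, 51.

State at t = 0.6667 s:
  obj    pos=(+0.478,-0.078) vel=(+0.806,-0.254) ωy=+15.64

Key-timestep trajectory:
   step    t(s)  obj.x    obj.z    obj.vx   obj.vz 
     17  0.1667   +0.226  +0.001  +0.202  -0.063
     34  0.3333   +0.276  -0.015  +0.403  -0.127
     51  0.5000   +0.360  -0.041  +0.604  -0.191


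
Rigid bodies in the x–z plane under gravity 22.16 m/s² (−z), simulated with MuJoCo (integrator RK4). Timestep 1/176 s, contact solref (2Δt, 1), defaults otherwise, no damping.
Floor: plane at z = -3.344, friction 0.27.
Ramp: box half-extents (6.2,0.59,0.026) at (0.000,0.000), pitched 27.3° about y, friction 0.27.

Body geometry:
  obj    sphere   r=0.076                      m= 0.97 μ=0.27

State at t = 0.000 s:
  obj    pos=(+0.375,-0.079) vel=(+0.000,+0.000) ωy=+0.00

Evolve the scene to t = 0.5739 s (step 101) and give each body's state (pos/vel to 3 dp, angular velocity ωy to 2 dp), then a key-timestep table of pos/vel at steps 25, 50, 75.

State at t = 0.5739 s:
  obj    pos=(+1.438,-0.627) vel=(+3.702,-1.911) ωy=+54.80

Key-timestep trajectory:
   step    t(s)  obj.x    obj.z    obj.vx   obj.vz 
     25  0.1420   +0.440  -0.112  +0.917  -0.473
     50  0.2841   +0.636  -0.213  +1.833  -0.946
     75  0.4261   +0.961  -0.381  +2.749  -1.419


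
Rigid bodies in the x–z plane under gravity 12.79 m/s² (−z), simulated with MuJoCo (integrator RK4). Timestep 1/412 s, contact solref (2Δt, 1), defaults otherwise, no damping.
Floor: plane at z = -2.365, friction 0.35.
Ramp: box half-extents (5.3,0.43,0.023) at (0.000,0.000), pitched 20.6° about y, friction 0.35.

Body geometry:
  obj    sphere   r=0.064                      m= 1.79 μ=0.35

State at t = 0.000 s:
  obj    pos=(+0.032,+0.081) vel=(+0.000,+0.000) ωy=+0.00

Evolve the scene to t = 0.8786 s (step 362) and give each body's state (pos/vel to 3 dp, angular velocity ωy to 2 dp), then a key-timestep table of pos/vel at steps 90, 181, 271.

State at t = 0.8786 s:
  obj    pos=(+1.193,-0.356) vel=(+2.644,-0.994) ωy=+44.12

Key-timestep trajectory:
   step    t(s)  obj.x    obj.z    obj.vx   obj.vz 
     90  0.2184   +0.104  +0.054  +0.657  -0.247
    181  0.4393   +0.322  -0.028  +1.322  -0.497
    271  0.6578   +0.683  -0.164  +1.979  -0.744


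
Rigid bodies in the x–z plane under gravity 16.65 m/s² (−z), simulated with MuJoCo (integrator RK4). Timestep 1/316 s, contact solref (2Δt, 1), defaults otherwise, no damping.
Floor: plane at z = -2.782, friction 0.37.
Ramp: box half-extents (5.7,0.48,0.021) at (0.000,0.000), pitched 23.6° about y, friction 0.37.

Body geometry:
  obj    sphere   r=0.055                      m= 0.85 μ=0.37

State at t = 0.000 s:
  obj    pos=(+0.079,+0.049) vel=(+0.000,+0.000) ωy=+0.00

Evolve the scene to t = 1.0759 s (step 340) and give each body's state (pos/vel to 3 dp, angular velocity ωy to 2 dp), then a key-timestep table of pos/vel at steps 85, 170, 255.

State at t = 1.0759 s:
  obj    pos=(+2.604,-1.055) vel=(+4.694,-2.051) ωy=+93.13

Key-timestep trajectory:
   step    t(s)  obj.x    obj.z    obj.vx   obj.vz 
     85  0.2690   +0.237  -0.021  +1.174  -0.513
    170  0.5380   +0.710  -0.227  +2.347  -1.025
    255  0.8070   +1.500  -0.572  +3.521  -1.538


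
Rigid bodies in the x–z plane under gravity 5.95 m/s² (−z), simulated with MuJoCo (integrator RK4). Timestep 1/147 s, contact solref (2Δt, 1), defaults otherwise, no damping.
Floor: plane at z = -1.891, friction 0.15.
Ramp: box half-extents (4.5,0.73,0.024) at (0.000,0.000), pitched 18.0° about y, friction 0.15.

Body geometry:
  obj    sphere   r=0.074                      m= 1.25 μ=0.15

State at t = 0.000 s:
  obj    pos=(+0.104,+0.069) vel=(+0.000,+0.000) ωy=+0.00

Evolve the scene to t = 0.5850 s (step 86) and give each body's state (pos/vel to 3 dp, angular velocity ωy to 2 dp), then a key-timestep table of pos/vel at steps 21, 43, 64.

State at t = 0.5850 s:
  obj    pos=(+0.318,+0.000) vel=(+0.731,-0.237) ωy=+10.38

Key-timestep trajectory:
   step    t(s)  obj.x    obj.z    obj.vx   obj.vz 
     21  0.1429   +0.117  +0.065  +0.179  -0.058
     43  0.2925   +0.158  +0.052  +0.365  -0.119
     64  0.4354   +0.223  +0.031  +0.544  -0.177


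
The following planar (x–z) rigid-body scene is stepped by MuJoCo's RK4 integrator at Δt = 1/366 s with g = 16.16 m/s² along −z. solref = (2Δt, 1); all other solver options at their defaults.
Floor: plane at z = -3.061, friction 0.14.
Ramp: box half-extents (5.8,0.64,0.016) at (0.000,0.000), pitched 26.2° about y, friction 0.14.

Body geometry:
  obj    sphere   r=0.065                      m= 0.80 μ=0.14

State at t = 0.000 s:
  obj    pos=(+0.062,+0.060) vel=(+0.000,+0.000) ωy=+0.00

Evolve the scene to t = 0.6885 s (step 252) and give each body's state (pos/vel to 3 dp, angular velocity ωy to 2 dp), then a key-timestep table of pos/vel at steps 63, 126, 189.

State at t = 0.6885 s:
  obj    pos=(+1.149,-0.475) vel=(+3.155,-1.552) ωy=+53.69

Key-timestep trajectory:
   step    t(s)  obj.x    obj.z    obj.vx   obj.vz 
     63  0.1721   +0.130  +0.026  +0.791  -0.386
    126  0.3443   +0.334  -0.074  +1.579  -0.773
    189  0.5164   +0.673  -0.241  +2.368  -1.161


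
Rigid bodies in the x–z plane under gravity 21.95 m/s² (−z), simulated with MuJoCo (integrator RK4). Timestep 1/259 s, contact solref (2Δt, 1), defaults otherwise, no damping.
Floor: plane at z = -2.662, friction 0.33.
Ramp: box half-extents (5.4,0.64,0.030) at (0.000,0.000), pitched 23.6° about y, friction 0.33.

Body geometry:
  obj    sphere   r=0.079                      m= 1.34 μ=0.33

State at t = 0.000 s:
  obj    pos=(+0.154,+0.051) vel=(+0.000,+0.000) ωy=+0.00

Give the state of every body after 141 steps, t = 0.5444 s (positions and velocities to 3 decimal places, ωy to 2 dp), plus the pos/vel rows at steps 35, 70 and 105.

State at t = 0.5444 s:
  obj    pos=(+1.007,-0.321) vel=(+3.131,-1.368) ωy=+43.24

Key-timestep trajectory:
   step    t(s)  obj.x    obj.z    obj.vx   obj.vz 
     35  0.1351   +0.207  +0.029  +0.777  -0.340
     70  0.2703   +0.364  -0.040  +1.555  -0.679
    105  0.4054   +0.627  -0.155  +2.332  -1.019
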